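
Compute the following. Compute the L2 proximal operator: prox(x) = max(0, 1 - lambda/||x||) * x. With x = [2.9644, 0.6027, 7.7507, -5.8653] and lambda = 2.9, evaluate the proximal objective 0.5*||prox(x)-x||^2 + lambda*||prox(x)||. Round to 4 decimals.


Step 1: Compute ||x||.
||x|| = 10.1797
Step 2: Compute scaling factor.
scale = max(0, 1 - 2.9/10.1797) = 0.7151
Step 3: prox(x) = [2.1199, 0.431, 5.5427, -4.1944]
||prox(x)|| = 7.2797
Step 4: Proximal objective.
0.5*||prox-x||^2 = 4.205
lambda*||prox|| = 21.1111
Total = 25.3161


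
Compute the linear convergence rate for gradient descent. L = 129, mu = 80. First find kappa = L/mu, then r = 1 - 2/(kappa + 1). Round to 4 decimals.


Step 1: Compute the condition number.
kappa = L/mu = 129/80 = 1.6125
Step 2: Compute the convergence rate.
r = 1 - 2/(kappa + 1) = 1 - 2*mu/(L + mu) = (L - mu)/(L + mu) = 49/209 = 0.2344


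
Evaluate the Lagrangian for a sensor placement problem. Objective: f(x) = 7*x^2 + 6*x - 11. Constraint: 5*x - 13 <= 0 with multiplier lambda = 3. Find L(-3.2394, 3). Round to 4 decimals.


Step 1: Evaluate f(x).
f(-3.2394) = 7*(-3.2394)^2 + 6*(-3.2394) - 11 = 43.0196
Step 2: Evaluate g(x).
g(-3.2394) = 5*-3.2394 - 13 = -29.197
Step 3: Compute Lagrangian.
L = 43.0196 + 3*-29.197 = -44.5714


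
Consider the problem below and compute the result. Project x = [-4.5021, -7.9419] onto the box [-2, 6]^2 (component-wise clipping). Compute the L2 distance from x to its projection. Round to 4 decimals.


Project each component onto [-2, 6].
clip(-4.5021) = -2.0, clip(-7.9419) = -2.0
Projection = [-2.0, -2.0]
Squared diffs: [6.2605, 35.3062]
Distance = sqrt(41.5667) = 6.4472


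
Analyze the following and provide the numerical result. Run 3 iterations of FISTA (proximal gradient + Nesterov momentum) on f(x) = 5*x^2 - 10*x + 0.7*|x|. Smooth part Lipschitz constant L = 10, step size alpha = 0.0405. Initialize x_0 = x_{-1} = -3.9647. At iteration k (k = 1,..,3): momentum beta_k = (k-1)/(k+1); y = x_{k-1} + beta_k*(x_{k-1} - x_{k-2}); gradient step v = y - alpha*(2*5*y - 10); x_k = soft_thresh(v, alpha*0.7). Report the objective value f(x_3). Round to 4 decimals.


FISTA on f(x) = 5*x^2 - 10*x + 0.7*|x|
L = 10, alpha = 0.0405
Iteration 1: beta = 0.0, y = -3.9647 + 0.0*(-3.9647 + 3.9647) = -3.9647
  grad(y) = -49.647, v = y - alpha*grad = -1.954
  prox(v) = soft_thresh(-1.954, 0.0284) = -1.9256
Iteration 2: beta = 0.3333, y = -1.9256 + 0.3333*(-1.9256 + 3.9647) = -1.246
  grad(y) = -22.4596, v = y - alpha*grad = -0.3363
  prox(v) = soft_thresh(-0.3363, 0.0284) = -0.308
Iteration 3: beta = 0.5, y = -0.308 + 0.5*(-0.308 + 1.9256) = 0.5008
  grad(y) = -4.9917, v = y - alpha*grad = 0.703
  prox(v) = soft_thresh(0.703, 0.0284) = 0.6746
f(x_3) = 5*0.6746^2 - 10*0.6746 + 0.7*|0.6746| = -3.9985


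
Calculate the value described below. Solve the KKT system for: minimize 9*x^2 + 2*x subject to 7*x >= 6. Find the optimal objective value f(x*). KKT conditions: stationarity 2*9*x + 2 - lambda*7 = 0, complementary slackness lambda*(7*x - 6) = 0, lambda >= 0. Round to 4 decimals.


Step 1: Try lambda = 0 (constraint inactive).
x_unc = -2/(2*9) = -0.1111
Check: 7*-0.1111 = -0.7777 < 6 -- violated!
Step 2: Constraint must be active: 7*x = 6
x* = 6/7 = 0.8571 (rounded; the exact value 6/7 is used below)
lambda = (2*9*(6/7) + 2)/7 = 2.4898
Step 3: Compute optimal value.
f(x*) = 9*(6/7)^2 + 2*(6/7) = 8.3265


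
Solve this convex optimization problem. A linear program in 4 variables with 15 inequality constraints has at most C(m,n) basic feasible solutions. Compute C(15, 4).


Each vertex corresponds to some choice of n active constraints out of m, so the number of vertices is at most C(m, n) = m! / (n!(m-n)!).
m = 15, n = 4
Numerator: 15 * 14 * 13 * 12
Denominator: 4! = 24
C(15, 4) = 1365


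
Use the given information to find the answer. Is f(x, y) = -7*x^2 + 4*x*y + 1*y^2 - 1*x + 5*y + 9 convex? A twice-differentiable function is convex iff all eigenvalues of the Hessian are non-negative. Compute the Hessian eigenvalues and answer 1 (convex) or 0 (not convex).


The Hessian of f(x,y) = -7*x^2 + 4*x*y + 1*y^2 - 1*x + 5*y + 9 is:
H = [[-14, 4], [4, 2]]
Trace = -14 + 2 = -12
Determinant = -14*2 - (4)^2 = -44
Discriminant = (-12)^2 - 4*-44 = 320.0
Eigenvalues: lambda_1 = -14.9443, lambda_2 = 2.9443
The function is not convex.

0


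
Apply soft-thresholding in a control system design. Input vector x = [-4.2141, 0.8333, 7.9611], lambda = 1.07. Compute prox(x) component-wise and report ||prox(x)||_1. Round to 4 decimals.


Soft-thresholding with lambda = 1.07:
prox(-4.2141) = sign(-4.2141)*max(|-4.2141| - 1.07, 0) = -3.1441
prox(0.8333) = sign(0.8333)*max(|0.8333| - 1.07, 0) = 0.0
prox(7.9611) = sign(7.9611)*max(|7.9611| - 1.07, 0) = 6.8911
prox(x) = [-3.1441, 0.0, 6.8911]
||prox(x)||_1 = 3.1441 + 0.0 + 6.8911 = 10.0352


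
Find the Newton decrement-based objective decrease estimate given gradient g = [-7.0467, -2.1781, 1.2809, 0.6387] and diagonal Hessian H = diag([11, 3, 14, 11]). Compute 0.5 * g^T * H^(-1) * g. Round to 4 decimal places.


Step 1: H is diagonal, so H^(-1) * g = [-0.6406, -0.726, 0.0915, 0.0581].
Step 2: g^T H^(-1) g = sum_i g_i^2 / H_ii
  = (-7.0467)^2/11 + (-2.1781)^2/3 + (1.2809)^2/14 + (0.6387)^2/11
  = 4.5142 + 1.5814 + 0.1172 + 0.0371 = 6.2498
Step 3: Objective decrease = 0.5 * g^T H^(-1) g = 3.1249


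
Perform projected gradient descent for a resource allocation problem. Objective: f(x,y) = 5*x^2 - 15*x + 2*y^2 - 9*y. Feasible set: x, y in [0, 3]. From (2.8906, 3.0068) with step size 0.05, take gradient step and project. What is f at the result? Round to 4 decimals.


Step 1: Compute gradient at (2.8906, 3.0068).
grad_x = 2*5*2.8906 - 15 = 13.906
grad_y = 2*2*3.0068 - 9 = 3.0272
Step 2: Gradient step.
x_raw = 2.8906 - 0.05*13.906 = 2.1953
y_raw = 3.0068 - 0.05*3.0272 = 2.8554
Step 3: Project onto [0, 3].
x_proj = clip(2.1953) = 2.1953
y_proj = clip(2.8554) = 2.8554
Step 4: Evaluate f.
f(2.1953, 2.8554) = -18.2247


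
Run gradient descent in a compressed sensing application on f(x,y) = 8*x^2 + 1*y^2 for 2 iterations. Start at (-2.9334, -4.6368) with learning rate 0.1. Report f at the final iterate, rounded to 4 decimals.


Gradient descent on f(x,y) = 8*x^2 + 1*y^2.
Starting point: (-2.9334, -4.6368), alpha = 0.1
Step 1: grad_x = 2*8*-2.9334 = -46.9344, grad_y = 2*1*-4.6368 = -9.2736
  x_1 = -2.9334 - 0.1*-46.9344 = 1.76
  y_1 = -4.6368 - 0.1*-9.2736 = -3.7094
Step 2: grad_x = 2*8*1.76 = 28.1606, grad_y = 2*1*-3.7094 = -7.4189
  x_2 = 1.76 - 0.1*28.1606 = -1.056
  y_2 = -3.7094 - 0.1*-7.4189 = -2.9676
f(-1.056, -2.9676) = 8*(-1.056)^2 + 1*(-2.9676)^2 = 17.7279


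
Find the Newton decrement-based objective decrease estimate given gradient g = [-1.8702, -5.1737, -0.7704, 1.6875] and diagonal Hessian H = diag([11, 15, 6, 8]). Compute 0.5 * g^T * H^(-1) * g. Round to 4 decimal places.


Step 1: H is diagonal, so H^(-1) * g = [-0.17, -0.3449, -0.1284, 0.2109].
Step 2: g^T H^(-1) g = sum_i g_i^2 / H_ii
  = (-1.8702)^2/11 + (-5.1737)^2/15 + (-0.7704)^2/6 + (1.6875)^2/8
  = 0.318 + 1.7845 + 0.0989 + 0.356 = 2.5573
Step 3: Objective decrease = 0.5 * g^T H^(-1) g = 1.2787


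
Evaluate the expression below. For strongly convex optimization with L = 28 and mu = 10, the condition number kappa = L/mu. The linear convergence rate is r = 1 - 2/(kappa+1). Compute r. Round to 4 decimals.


Step 1: Compute the condition number.
kappa = L/mu = 28/10 = 2.8
Step 2: Compute the convergence rate.
r = 1 - 2/(kappa + 1) = 1 - 2*mu/(L + mu) = (L - mu)/(L + mu) = 18/38 = 0.4737


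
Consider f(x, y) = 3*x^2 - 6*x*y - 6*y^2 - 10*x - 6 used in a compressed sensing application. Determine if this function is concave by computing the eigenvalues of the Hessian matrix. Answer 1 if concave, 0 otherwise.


The Hessian of f(x,y) = 3*x^2 - 6*x*y - 6*y^2 - 10*x - 6 is:
H = [[6, -6], [-6, -12]]
Trace = 6 - 12 = -6
Determinant = 6*-12 - (-6)^2 = -108
Discriminant = (-6)^2 - 4*-108 = 468.0
Eigenvalues: lambda_1 = -13.8167, lambda_2 = 7.8167
The function is not concave.

0


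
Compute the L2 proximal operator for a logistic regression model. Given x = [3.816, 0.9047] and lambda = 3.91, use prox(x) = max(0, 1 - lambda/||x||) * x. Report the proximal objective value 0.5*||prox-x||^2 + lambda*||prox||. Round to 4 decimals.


Step 1: Compute ||x||.
||x|| = 3.9218
Step 2: Compute scaling factor.
scale = max(0, 1 - 3.91/3.9218) = 0.003
Step 3: prox(x) = [0.0115, 0.0027]
||prox(x)|| = 0.0118
Step 4: Proximal objective.
0.5*||prox-x||^2 = 7.6441
lambda*||prox|| = 0.0461
Total = 7.6901


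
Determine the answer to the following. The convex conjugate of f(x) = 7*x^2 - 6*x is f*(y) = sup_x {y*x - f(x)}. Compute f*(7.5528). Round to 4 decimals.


f*(y) = sup_x {y*x - a*x^2 - b*x} = sup_x {(y-b)*x - a*x^2}
FOC: (y - b) - 2a*x = 0 => x* = (y - b)/(2a)
x* = (7.5528 + 6)/(2*7) = 0.9681
f*(7.5528) = (y-b)^2/(4a) = (7.5528 + 6)^2/(4*7)
= 183.6784/28 = 6.5599


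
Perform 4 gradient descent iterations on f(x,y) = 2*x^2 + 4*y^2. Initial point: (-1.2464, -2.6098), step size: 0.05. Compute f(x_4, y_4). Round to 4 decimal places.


Gradient descent on f(x,y) = 2*x^2 + 4*y^2.
Starting point: (-1.2464, -2.6098), alpha = 0.05
Step 1: grad_x = 2*2*-1.2464 = -4.9856, grad_y = 2*4*-2.6098 = -20.8784
  x_1 = -1.2464 - 0.05*-4.9856 = -0.9971
  y_1 = -2.6098 - 0.05*-20.8784 = -1.5659
Step 2: grad_x = 2*2*-0.9971 = -3.9885, grad_y = 2*4*-1.5659 = -12.527
  x_2 = -0.9971 - 0.05*-3.9885 = -0.7977
  y_2 = -1.5659 - 0.05*-12.527 = -0.9395
Step 3: grad_x = 2*2*-0.7977 = -3.1908, grad_y = 2*4*-0.9395 = -7.5162
  x_3 = -0.7977 - 0.05*-3.1908 = -0.6382
  y_3 = -0.9395 - 0.05*-7.5162 = -0.5637
Step 4: grad_x = 2*2*-0.6382 = -2.5526, grad_y = 2*4*-0.5637 = -4.5097
  x_4 = -0.6382 - 0.05*-2.5526 = -0.5105
  y_4 = -0.5637 - 0.05*-4.5097 = -0.3382
f(-0.5105, -0.3382) = 2*(-0.5105)^2 + 4*(-0.3382)^2 = 0.9789


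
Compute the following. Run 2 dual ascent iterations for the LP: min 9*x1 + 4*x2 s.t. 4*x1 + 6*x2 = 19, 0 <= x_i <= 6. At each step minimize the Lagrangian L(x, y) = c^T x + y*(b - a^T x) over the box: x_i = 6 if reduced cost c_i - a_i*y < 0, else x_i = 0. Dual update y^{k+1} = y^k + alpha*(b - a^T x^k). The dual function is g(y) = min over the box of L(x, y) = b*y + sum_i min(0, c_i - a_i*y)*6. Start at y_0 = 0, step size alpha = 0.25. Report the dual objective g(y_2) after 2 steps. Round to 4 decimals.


Dual ascent for LP: min 9*x1 + 4*x2, 4*x1 + 6*x2 = 19, 0 <= x_i <= 6
Step 1: y^k = 0.0, reduced costs: (9.0, 4.0)
  x^k = (0.0, 0.0), subgradient = b - a^T x = 19.0
  y^{k+1} = 0.0 + 0.25*19.0 = 4.75
Step 2: y^k = 4.75, reduced costs: (-10.0, -24.5)
  x^k = (6.0, 6.0), subgradient = b - a^T x = -41.0
  y^{k+1} = 4.75 + 0.25*-41.0 = -5.5
Dual objective at y_2 = -5.5: reduced costs (31.0, 37.0), box minimizer x = (0.0, 0.0)
g(y_2) = b*y + (c1 - a1*y)*x1 + (c2 - a2*y)*x2 = 19*(-5.5) + 31.0*0.0 + 37.0*0.0 = -104.5 + 0.0 + 0.0 = -104.5


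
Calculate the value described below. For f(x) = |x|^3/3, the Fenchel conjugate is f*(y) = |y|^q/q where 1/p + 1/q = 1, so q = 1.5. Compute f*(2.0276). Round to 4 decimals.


The conjugate exponent q satisfies 1/p + 1/q = 1.
p = 3, so q = 3/(3 - 1) = 1.5
|y|^q = 2.0276^1.5 = 2.8872
f*(2.0276) = 2.8872 / 1.5 = 1.9248


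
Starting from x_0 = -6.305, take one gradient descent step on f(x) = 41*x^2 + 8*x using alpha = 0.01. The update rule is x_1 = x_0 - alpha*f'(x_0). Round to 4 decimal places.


We compute the gradient at x_0 and apply the update.
f'(x) = 82*x + 8
f'(-6.305) = 82*-6.305 + 8 = -509.01
x_1 = -6.305 - 0.01*-509.01 = -1.2149


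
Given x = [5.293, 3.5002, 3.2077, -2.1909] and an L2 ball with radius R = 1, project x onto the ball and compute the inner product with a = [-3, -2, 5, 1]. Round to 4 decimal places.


Step 1: Compute ||x|| (intermediates to 6 decimals).
||x|| = sqrt(5.293^2 + 3.5002^2 + 3.2077^2 + (-2.1909)^2) = 7.440204
Step 2: Project.
Since ||x|| > R, scale = R/||x|| = 1/7.440204 = 0.134405, proj(x) = scale * x
proj(x) = [0.711406, 0.470444, 0.431131, -0.294468]
Step 3: Dot product.
a^T * proj(x) = -3*0.711406 - 2*0.470444 + 5*0.431131 + 1*(-0.294468) = -1.2139


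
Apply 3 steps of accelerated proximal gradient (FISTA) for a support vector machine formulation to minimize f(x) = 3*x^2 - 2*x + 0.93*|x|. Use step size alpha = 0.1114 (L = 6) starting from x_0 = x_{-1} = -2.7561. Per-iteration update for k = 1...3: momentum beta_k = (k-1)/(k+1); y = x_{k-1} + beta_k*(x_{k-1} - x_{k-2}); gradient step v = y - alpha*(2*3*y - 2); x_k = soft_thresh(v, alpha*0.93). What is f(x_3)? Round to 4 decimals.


FISTA on f(x) = 3*x^2 - 2*x + 0.93*|x|
L = 6, alpha = 0.1114
Iteration 1: beta = 0.0, y = -2.7561 + 0.0*(-2.7561 + 2.7561) = -2.7561
  grad(y) = -18.5366, v = y - alpha*grad = -0.6911
  prox(v) = soft_thresh(-0.6911, 0.1036) = -0.5875
Iteration 2: beta = 0.3333, y = -0.5875 + 0.3333*(-0.5875 + 2.7561) = 0.1353
  grad(y) = -1.188, v = y - alpha*grad = 0.2677
  prox(v) = soft_thresh(0.2677, 0.1036) = 0.1641
Iteration 3: beta = 0.5, y = 0.1641 + 0.5*(0.1641 + 0.5875) = 0.5399
  grad(y) = 1.2392, v = y - alpha*grad = 0.4018
  prox(v) = soft_thresh(0.4018, 0.1036) = 0.2982
f(x_3) = 3*0.2982^2 - 2*0.2982 + 0.93*|0.2982| = -0.0523


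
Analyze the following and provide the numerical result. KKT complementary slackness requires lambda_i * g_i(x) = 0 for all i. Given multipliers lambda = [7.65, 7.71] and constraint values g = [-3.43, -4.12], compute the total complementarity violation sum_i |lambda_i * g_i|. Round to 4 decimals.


KKT complementary slackness check:
lambda_1 * g_1 = 7.65 * -3.43 = -26.2395
lambda_2 * g_2 = 7.71 * -4.12 = -31.7652
Total violation = 26.2395 + 31.7652 = 58.0047


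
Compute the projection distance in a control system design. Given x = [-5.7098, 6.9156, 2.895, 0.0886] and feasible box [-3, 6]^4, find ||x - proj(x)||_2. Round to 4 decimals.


Project each component onto [-3, 6].
clip(-5.7098) = -3.0, clip(6.9156) = 6.0, clip(2.895) = 2.895, clip(0.0886) = 0.0886
Projection = [-3.0, 6.0, 2.895, 0.0886]
Squared diffs: [7.343, 0.8383, 0.0, 0.0]
Distance = sqrt(8.1813) = 2.8603


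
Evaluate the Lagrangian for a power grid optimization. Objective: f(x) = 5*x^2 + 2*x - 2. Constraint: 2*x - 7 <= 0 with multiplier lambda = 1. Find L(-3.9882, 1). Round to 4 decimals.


Step 1: Evaluate f(x).
f(-3.9882) = 5*(-3.9882)^2 + 2*(-3.9882) - 2 = 69.5523
Step 2: Evaluate g(x).
g(-3.9882) = 2*-3.9882 - 7 = -14.9764
Step 3: Compute Lagrangian.
L = 69.5523 + 1*-14.9764 = 54.5759


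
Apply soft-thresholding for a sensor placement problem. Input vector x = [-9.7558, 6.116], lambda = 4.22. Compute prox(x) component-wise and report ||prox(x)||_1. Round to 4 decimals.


Soft-thresholding with lambda = 4.22:
prox(-9.7558) = sign(-9.7558)*max(|-9.7558| - 4.22, 0) = -5.5358
prox(6.116) = sign(6.116)*max(|6.116| - 4.22, 0) = 1.896
prox(x) = [-5.5358, 1.896]
||prox(x)||_1 = 5.5358 + 1.896 = 7.4318


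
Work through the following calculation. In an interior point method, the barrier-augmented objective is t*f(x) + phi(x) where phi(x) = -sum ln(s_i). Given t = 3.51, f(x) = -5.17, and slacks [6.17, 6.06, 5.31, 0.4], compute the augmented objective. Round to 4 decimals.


Step 1: Compute log-barrier.
ln values: [1.8197, 1.8017, 1.6696, -0.9163]
phi = -(1.8197 + 1.8017 + 1.6696 - 0.9163) = -4.3747
Step 2: Compute augmented objective.
t*f(x) = 3.51*-5.17 = -18.1467
Total = -18.1467 - 4.3747 = -22.5214


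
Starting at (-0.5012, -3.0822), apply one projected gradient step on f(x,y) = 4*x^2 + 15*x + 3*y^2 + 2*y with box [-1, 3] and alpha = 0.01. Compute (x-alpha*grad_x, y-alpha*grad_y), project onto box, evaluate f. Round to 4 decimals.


Step 1: Compute gradient at (-0.5012, -3.0822).
grad_x = 2*4*-0.5012 + 15 = 10.9904
grad_y = 2*3*-3.0822 + 2 = -16.4932
Step 2: Gradient step.
x_raw = -0.5012 - 0.01*10.9904 = -0.6111
y_raw = -3.0822 - 0.01*-16.4932 = -2.9173
Step 3: Project onto [-1, 3].
x_proj = clip(-0.6111) = -0.6111
y_proj = clip(-2.9173) = -1.0
Step 4: Evaluate f.
f(-0.6111, -1.0) = -6.6728


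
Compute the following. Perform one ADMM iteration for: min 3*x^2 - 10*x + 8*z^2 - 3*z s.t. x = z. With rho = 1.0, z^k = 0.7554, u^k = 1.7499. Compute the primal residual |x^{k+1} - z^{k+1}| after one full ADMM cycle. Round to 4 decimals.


ADMM iteration with rho = 1.0, z^k = 0.7554, u^k = 1.7499
Step 1: x-update.
Minimize 3*x^2 - 10*x + (1.0/2)*(x - 0.7554 + 1.7499)^2
FOC: (2*3 + 1.0)*x = 10 + 1.0*(0.7554 - 1.7499)
x^{k+1} = 1.2865
Step 2: z-update.
Minimize 8*z^2 - 3*z + (1.0/2)*(1.2865 - z + 1.7499)^2
FOC: (2*8 + 1.0)*z = 3 + 1.0*(1.2865 + 1.7499)
z^{k+1} = 0.3551
Step 3: u-update.
u^{k+1} = 1.7499 + 1.2865 - 0.3551 = 2.6813
Step 4: Primal residual = |1.2865 - 0.3551| = 0.9314


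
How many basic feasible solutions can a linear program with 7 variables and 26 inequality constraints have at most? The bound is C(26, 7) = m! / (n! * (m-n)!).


Each vertex corresponds to some choice of n active constraints out of m, so the number of vertices is at most C(m, n) = m! / (n!(m-n)!).
m = 26, n = 7
Numerator: 26 * 25 * 24 * 23 * 22 * 21 * 20
Denominator: 7! = 5040
C(26, 7) = 657800


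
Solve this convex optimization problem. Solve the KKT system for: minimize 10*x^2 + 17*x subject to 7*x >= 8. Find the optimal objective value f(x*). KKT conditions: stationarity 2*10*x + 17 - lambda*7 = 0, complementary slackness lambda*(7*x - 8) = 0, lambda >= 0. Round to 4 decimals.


Step 1: Try lambda = 0 (constraint inactive).
x_unc = -17/(2*10) = -0.85
Check: 7*-0.85 = -5.95 < 8 -- violated!
Step 2: Constraint must be active: 7*x = 8
x* = 8/7 = 1.1429 (rounded; the exact value 8/7 is used below)
lambda = (2*10*(8/7) + 17)/7 = 5.6939
Step 3: Compute optimal value.
f(x*) = 10*(8/7)^2 + 17*(8/7) = 32.4898


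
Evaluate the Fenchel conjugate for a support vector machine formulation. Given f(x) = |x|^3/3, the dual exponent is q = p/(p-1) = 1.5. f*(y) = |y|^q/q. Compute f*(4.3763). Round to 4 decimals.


The conjugate exponent q satisfies 1/p + 1/q = 1.
p = 3, so q = 3/(3 - 1) = 1.5
|y|^q = 4.3763^1.5 = 9.155
f*(4.3763) = 9.155 / 1.5 = 6.1034


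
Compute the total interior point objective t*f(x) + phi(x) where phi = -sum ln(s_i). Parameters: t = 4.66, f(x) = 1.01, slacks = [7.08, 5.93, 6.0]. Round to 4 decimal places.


Step 1: Compute log-barrier.
ln values: [1.9573, 1.78, 1.7918]
phi = -(1.9573 + 1.78 + 1.7918) = -5.5291
Step 2: Compute augmented objective.
t*f(x) = 4.66*1.01 = 4.7066
Total = 4.7066 - 5.5291 = -0.8225


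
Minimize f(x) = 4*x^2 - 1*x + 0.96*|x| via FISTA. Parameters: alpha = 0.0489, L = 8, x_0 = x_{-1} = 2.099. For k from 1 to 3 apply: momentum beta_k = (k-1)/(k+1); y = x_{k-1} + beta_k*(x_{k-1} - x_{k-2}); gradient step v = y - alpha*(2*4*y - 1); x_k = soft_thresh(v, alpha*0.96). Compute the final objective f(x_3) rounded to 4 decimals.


FISTA on f(x) = 4*x^2 - 1*x + 0.96*|x|
L = 8, alpha = 0.0489
Iteration 1: beta = 0.0, y = 2.099 + 0.0*(2.099 - 2.099) = 2.099
  grad(y) = 15.792, v = y - alpha*grad = 1.3268
  prox(v) = soft_thresh(1.3268, 0.0469) = 1.2798
Iteration 2: beta = 0.3333, y = 1.2798 + 0.3333*(1.2798 - 2.099) = 1.0068
  grad(y) = 7.0542, v = y - alpha*grad = 0.6618
  prox(v) = soft_thresh(0.6618, 0.0469) = 0.6149
Iteration 3: beta = 0.5, y = 0.6149 + 0.5*(0.6149 - 1.2798) = 0.2824
  grad(y) = 1.2592, v = y - alpha*grad = 0.2208
  prox(v) = soft_thresh(0.2208, 0.0469) = 0.1739
f(x_3) = 4*0.1739^2 - 1*0.1739 + 0.96*|0.1739| = 0.114


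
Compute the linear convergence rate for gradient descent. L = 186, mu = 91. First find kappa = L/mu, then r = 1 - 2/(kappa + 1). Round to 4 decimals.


Step 1: Compute the condition number.
kappa = L/mu = 186/91 = 2.044
Step 2: Compute the convergence rate.
r = 1 - 2/(kappa + 1) = 1 - 2*mu/(L + mu) = (L - mu)/(L + mu) = 95/277 = 0.343


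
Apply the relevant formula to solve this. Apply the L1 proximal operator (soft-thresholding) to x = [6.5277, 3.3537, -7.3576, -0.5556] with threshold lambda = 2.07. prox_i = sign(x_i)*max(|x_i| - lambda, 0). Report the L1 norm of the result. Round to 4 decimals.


Soft-thresholding with lambda = 2.07:
prox(6.5277) = sign(6.5277)*max(|6.5277| - 2.07, 0) = 4.4577
prox(3.3537) = sign(3.3537)*max(|3.3537| - 2.07, 0) = 1.2837
prox(-7.3576) = sign(-7.3576)*max(|-7.3576| - 2.07, 0) = -5.2876
prox(-0.5556) = sign(-0.5556)*max(|-0.5556| - 2.07, 0) = 0.0
prox(x) = [4.4577, 1.2837, -5.2876, 0.0]
||prox(x)||_1 = 4.4577 + 1.2837 + 5.2876 + 0.0 = 11.029


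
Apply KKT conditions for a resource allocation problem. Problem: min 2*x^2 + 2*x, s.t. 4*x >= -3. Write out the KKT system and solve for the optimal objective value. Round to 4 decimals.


Step 1: Try lambda = 0 (constraint inactive).
Stationarity: 2*2*x + 2 = 0
x* = -2/(2*2) = -0.5
Check constraint: 4*-0.5 = -2.0 >= -3 -- satisfied.
Step 2: Compute optimal value.
f(x*) = 2*(-0.5)^2 + 2*(-0.5) = -0.5


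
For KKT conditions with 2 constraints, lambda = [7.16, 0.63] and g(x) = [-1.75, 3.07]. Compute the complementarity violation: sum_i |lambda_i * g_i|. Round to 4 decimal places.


KKT complementary slackness check:
lambda_1 * g_1 = 7.16 * -1.75 = -12.53
lambda_2 * g_2 = 0.63 * 3.07 = 1.9341
Total violation = 12.53 + 1.9341 = 14.4641


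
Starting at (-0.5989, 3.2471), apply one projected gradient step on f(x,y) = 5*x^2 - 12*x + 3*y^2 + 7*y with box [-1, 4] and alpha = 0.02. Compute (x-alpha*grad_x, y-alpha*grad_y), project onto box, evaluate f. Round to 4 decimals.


Step 1: Compute gradient at (-0.5989, 3.2471).
grad_x = 2*5*-0.5989 - 12 = -17.989
grad_y = 2*3*3.2471 + 7 = 26.4826
Step 2: Gradient step.
x_raw = -0.5989 - 0.02*-17.989 = -0.2391
y_raw = 3.2471 - 0.02*26.4826 = 2.7174
Step 3: Project onto [-1, 4].
x_proj = clip(-0.2391) = -0.2391
y_proj = clip(2.7174) = 2.7174
Step 4: Evaluate f.
f(-0.2391, 2.7174) = 44.331


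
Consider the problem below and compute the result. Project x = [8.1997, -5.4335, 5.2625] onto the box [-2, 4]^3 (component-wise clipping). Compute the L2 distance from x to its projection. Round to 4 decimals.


Project each component onto [-2, 4].
clip(8.1997) = 4.0, clip(-5.4335) = -2.0, clip(5.2625) = 4.0
Projection = [4.0, -2.0, 4.0]
Squared diffs: [17.6375, 11.7889, 1.5939]
Distance = sqrt(31.0203) = 5.5696


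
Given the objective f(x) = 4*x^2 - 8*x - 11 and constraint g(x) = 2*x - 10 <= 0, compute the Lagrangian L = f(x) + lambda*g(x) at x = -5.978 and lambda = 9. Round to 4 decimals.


Step 1: Evaluate f(x).
f(-5.978) = 4*(-5.978)^2 - 8*(-5.978) - 11 = 179.7699
Step 2: Evaluate g(x).
g(-5.978) = 2*-5.978 - 10 = -21.956
Step 3: Compute Lagrangian.
L = 179.7699 + 9*-21.956 = -17.8341


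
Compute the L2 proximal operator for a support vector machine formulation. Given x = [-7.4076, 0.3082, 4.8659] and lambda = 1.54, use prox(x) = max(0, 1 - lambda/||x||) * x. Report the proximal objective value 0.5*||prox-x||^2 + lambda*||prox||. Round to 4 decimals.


Step 1: Compute ||x||.
||x|| = 8.8682
Step 2: Compute scaling factor.
scale = max(0, 1 - 1.54/8.8682) = 0.8263
Step 3: prox(x) = [-6.1212, 0.2547, 4.0209]
||prox(x)|| = 7.3282
Step 4: Proximal objective.
0.5*||prox-x||^2 = 1.1858
lambda*||prox|| = 11.2854
Total = 12.4712


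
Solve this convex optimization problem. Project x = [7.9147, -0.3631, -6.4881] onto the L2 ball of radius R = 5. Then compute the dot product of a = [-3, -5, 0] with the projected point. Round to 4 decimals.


Step 1: Compute ||x|| (intermediates to 6 decimals).
||x|| = sqrt(7.9147^2 + (-0.3631)^2 + (-6.4881)^2) = 10.240594
Step 2: Project.
Since ||x|| > R, scale = R/||x|| = 5/10.240594 = 0.488253, proj(x) = scale * x
proj(x) = [3.864376, -0.177285, -3.167834]
Step 3: Dot product.
a^T * proj(x) = -3*3.864376 - 5*(-0.177285) + 0*(-3.167834) = -10.7067


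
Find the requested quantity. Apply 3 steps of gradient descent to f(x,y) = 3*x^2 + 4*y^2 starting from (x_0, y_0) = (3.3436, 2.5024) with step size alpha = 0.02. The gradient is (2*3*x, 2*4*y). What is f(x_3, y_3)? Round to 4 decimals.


Gradient descent on f(x,y) = 3*x^2 + 4*y^2.
Starting point: (3.3436, 2.5024), alpha = 0.02
Step 1: grad_x = 2*3*3.3436 = 20.0616, grad_y = 2*4*2.5024 = 20.0192
  x_1 = 3.3436 - 0.02*20.0616 = 2.9424
  y_1 = 2.5024 - 0.02*20.0192 = 2.102
Step 2: grad_x = 2*3*2.9424 = 17.6542, grad_y = 2*4*2.102 = 16.8161
  x_2 = 2.9424 - 0.02*17.6542 = 2.5893
  y_2 = 2.102 - 0.02*16.8161 = 1.7657
Step 3: grad_x = 2*3*2.5893 = 15.5357, grad_y = 2*4*1.7657 = 14.1255
  x_3 = 2.5893 - 0.02*15.5357 = 2.2786
  y_3 = 1.7657 - 0.02*14.1255 = 1.4832
f(2.2786, 1.4832) = 3*2.2786^2 + 4*1.4832^2 = 24.375


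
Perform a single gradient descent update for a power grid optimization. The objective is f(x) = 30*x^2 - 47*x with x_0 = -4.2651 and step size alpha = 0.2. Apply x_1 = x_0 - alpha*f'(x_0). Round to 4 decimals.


We compute the gradient at x_0 and apply the update.
f'(x) = 60*x - 47
f'(-4.2651) = 60*-4.2651 - 47 = -302.906
x_1 = -4.2651 - 0.2*-302.906 = 56.3161


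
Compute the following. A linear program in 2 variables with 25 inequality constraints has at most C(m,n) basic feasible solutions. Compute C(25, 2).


Each vertex corresponds to some choice of n active constraints out of m, so the number of vertices is at most C(m, n) = m! / (n!(m-n)!).
m = 25, n = 2
Numerator: 25 * 24
Denominator: 2! = 2
C(25, 2) = 300


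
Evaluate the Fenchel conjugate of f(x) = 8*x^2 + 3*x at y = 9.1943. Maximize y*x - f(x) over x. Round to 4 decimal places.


f*(y) = sup_x {y*x - a*x^2 - b*x} = sup_x {(y-b)*x - a*x^2}
FOC: (y - b) - 2a*x = 0 => x* = (y - b)/(2a)
x* = (9.1943 - 3)/(2*8) = 0.3871
f*(9.1943) = (y-b)^2/(4a) = (9.1943 - 3)^2/(4*8)
= 38.3694/32 = 1.199


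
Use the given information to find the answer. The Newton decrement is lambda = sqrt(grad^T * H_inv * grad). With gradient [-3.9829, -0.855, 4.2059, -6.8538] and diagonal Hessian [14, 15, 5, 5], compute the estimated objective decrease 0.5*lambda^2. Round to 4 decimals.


Step 1: H is diagonal, so H^(-1) * g = [-0.2845, -0.057, 0.8412, -1.3708].
Step 2: g^T H^(-1) g = sum_i g_i^2 / H_ii
  = (-3.9829)^2/14 + (-0.855)^2/15 + (4.2059)^2/5 + (-6.8538)^2/5
  = 1.1331 + 0.0487 + 3.5379 + 9.3949 = 14.1147
Step 3: Objective decrease = 0.5 * g^T H^(-1) g = 7.0573


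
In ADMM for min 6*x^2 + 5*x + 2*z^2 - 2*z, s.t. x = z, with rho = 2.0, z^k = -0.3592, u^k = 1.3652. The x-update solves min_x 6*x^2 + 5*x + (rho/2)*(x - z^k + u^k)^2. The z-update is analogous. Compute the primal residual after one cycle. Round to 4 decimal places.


ADMM iteration with rho = 2.0, z^k = -0.3592, u^k = 1.3652
Step 1: x-update.
Minimize 6*x^2 + 5*x + (2.0/2)*(x + 0.3592 + 1.3652)^2
FOC: (2*6 + 2.0)*x = -5 + 2.0*(-0.3592 - 1.3652)
x^{k+1} = -0.6035
Step 2: z-update.
Minimize 2*z^2 - 2*z + (2.0/2)*(-0.6035 - z + 1.3652)^2
FOC: (2*2 + 2.0)*z = 2 + 2.0*(-0.6035 + 1.3652)
z^{k+1} = 0.5872
Step 3: u-update.
u^{k+1} = 1.3652 - 0.6035 - 0.5872 = 0.1745
Step 4: Primal residual = |-0.6035 - 0.5872| = 1.1907


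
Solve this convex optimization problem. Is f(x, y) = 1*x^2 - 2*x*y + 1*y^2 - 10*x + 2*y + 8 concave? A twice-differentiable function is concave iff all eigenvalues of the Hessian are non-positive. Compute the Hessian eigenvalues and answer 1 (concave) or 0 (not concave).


The Hessian of f(x,y) = 1*x^2 - 2*x*y + 1*y^2 - 10*x + 2*y + 8 is:
H = [[2, -2], [-2, 2]]
Trace = 2 + 2 = 4
Determinant = 2*2 - (-2)^2 = 0
Discriminant = (4)^2 - 4*0 = 16.0
Eigenvalues: lambda_1 = 0.0, lambda_2 = 4.0
The function is not concave.

0


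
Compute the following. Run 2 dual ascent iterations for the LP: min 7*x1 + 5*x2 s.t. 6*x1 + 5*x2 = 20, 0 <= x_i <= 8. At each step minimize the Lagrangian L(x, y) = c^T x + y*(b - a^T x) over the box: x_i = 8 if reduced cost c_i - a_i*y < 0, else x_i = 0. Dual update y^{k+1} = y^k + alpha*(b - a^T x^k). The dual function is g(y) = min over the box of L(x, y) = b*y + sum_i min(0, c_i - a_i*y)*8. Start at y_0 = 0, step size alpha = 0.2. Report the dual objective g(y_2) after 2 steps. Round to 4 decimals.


Dual ascent for LP: min 7*x1 + 5*x2, 6*x1 + 5*x2 = 20, 0 <= x_i <= 8
Step 1: y^k = 0.0, reduced costs: (7.0, 5.0)
  x^k = (0.0, 0.0), subgradient = b - a^T x = 20.0
  y^{k+1} = 0.0 + 0.2*20.0 = 4.0
Step 2: y^k = 4.0, reduced costs: (-17.0, -15.0)
  x^k = (8.0, 8.0), subgradient = b - a^T x = -68.0
  y^{k+1} = 4.0 + 0.2*-68.0 = -9.6
Dual objective at y_2 = -9.6: reduced costs (64.6, 53.0), box minimizer x = (0.0, 0.0)
g(y_2) = b*y + (c1 - a1*y)*x1 + (c2 - a2*y)*x2 = 20*(-9.6) + 64.6*0.0 + 53.0*0.0 = -192.0 + 0.0 + 0.0 = -192.0


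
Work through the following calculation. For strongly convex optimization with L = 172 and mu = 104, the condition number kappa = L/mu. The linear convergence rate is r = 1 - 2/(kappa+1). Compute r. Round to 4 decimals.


Step 1: Compute the condition number.
kappa = L/mu = 172/104 = 1.6538
Step 2: Compute the convergence rate.
r = 1 - 2/(kappa + 1) = 1 - 2*mu/(L + mu) = (L - mu)/(L + mu) = 68/276 = 0.2464


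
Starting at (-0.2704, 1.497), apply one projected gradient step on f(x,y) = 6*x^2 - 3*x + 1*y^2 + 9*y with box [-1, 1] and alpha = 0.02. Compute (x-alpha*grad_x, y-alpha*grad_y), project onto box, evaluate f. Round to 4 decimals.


Step 1: Compute gradient at (-0.2704, 1.497).
grad_x = 2*6*-0.2704 - 3 = -6.2448
grad_y = 2*1*1.497 + 9 = 11.994
Step 2: Gradient step.
x_raw = -0.2704 - 0.02*-6.2448 = -0.1455
y_raw = 1.497 - 0.02*11.994 = 1.2571
Step 3: Project onto [-1, 1].
x_proj = clip(-0.1455) = -0.1455
y_proj = clip(1.2571) = 1.0
Step 4: Evaluate f.
f(-0.1455, 1.0) = 10.5635


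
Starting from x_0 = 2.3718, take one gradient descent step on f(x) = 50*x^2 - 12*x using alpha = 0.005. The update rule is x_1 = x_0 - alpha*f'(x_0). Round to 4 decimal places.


We compute the gradient at x_0 and apply the update.
f'(x) = 100*x - 12
f'(2.3718) = 100*2.3718 - 12 = 225.18
x_1 = 2.3718 - 0.005*225.18 = 1.2459


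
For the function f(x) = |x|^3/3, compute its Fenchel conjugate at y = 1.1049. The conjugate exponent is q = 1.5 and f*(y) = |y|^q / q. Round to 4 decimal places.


The conjugate exponent q satisfies 1/p + 1/q = 1.
p = 3, so q = 3/(3 - 1) = 1.5
|y|^q = 1.1049^1.5 = 1.1614
f*(1.1049) = 1.1614 / 1.5 = 0.7743


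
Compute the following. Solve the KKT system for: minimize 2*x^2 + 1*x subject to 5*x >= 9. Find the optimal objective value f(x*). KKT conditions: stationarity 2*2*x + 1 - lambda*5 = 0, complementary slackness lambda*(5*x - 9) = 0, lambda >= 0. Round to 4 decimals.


Step 1: Try lambda = 0 (constraint inactive).
x_unc = -1/(2*2) = -0.25
Check: 5*-0.25 = -1.25 < 9 -- violated!
Step 2: Constraint must be active: 5*x = 9
x* = 9/5 = 1.8
lambda = (2*2*1.8 + 1)/5 = 1.64
Step 3: Compute optimal value.
f(x*) = 2*1.8^2 + 1*1.8 = 8.28


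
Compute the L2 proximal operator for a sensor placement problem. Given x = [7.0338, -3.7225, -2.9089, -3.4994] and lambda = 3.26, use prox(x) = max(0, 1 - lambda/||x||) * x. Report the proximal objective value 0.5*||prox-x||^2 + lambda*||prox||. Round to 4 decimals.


Step 1: Compute ||x||.
||x|| = 9.1673
Step 2: Compute scaling factor.
scale = max(0, 1 - 3.26/9.1673) = 0.6444
Step 3: prox(x) = [4.5325, -2.3987, -1.8745, -2.255]
||prox(x)|| = 5.9073
Step 4: Proximal objective.
0.5*||prox-x||^2 = 5.3138
lambda*||prox|| = 19.2578
Total = 24.5715


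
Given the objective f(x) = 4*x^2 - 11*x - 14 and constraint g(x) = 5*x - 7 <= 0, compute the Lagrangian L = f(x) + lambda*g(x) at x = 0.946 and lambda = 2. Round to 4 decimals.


Step 1: Evaluate f(x).
f(0.946) = 4*0.946^2 - 11*0.946 - 14 = -20.8263
Step 2: Evaluate g(x).
g(0.946) = 5*0.946 - 7 = -2.27
Step 3: Compute Lagrangian.
L = -20.8263 + 2*-2.27 = -25.3663


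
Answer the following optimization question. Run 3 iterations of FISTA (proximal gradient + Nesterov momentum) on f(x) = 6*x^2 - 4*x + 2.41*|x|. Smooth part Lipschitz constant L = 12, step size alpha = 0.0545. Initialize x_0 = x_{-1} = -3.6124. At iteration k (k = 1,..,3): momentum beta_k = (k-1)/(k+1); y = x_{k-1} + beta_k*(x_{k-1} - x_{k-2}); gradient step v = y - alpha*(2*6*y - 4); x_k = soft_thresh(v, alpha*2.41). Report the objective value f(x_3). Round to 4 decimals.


FISTA on f(x) = 6*x^2 - 4*x + 2.41*|x|
L = 12, alpha = 0.0545
Iteration 1: beta = 0.0, y = -3.6124 + 0.0*(-3.6124 + 3.6124) = -3.6124
  grad(y) = -47.3488, v = y - alpha*grad = -1.0319
  prox(v) = soft_thresh(-1.0319, 0.1313) = -0.9005
Iteration 2: beta = 0.3333, y = -0.9005 + 0.3333*(-0.9005 + 3.6124) = 0.0034
  grad(y) = -3.9591, v = y - alpha*grad = 0.2192
  prox(v) = soft_thresh(0.2192, 0.1313) = 0.0878
Iteration 3: beta = 0.5, y = 0.0878 + 0.5*(0.0878 + 0.9005) = 0.582
  grad(y) = 2.9843, v = y - alpha*grad = 0.4194
  prox(v) = soft_thresh(0.4194, 0.1313) = 0.288
f(x_3) = 6*0.288^2 - 4*0.288 + 2.41*|0.288| = 0.0398


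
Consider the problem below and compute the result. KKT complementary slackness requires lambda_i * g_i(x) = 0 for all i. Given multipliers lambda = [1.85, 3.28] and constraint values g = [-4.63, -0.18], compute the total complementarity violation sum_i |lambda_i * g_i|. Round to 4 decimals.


KKT complementary slackness check:
lambda_1 * g_1 = 1.85 * -4.63 = -8.5655
lambda_2 * g_2 = 3.28 * -0.18 = -0.5904
Total violation = 8.5655 + 0.5904 = 9.1559


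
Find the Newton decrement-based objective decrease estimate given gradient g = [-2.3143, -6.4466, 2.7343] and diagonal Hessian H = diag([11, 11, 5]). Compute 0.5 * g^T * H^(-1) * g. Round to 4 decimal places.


Step 1: H is diagonal, so H^(-1) * g = [-0.2104, -0.5861, 0.5469].
Step 2: g^T H^(-1) g = sum_i g_i^2 / H_ii
  = (-2.3143)^2/11 + (-6.4466)^2/11 + (2.7343)^2/5
  = 0.4869 + 3.7781 + 1.4953 = 5.7602
Step 3: Objective decrease = 0.5 * g^T H^(-1) g = 2.8801


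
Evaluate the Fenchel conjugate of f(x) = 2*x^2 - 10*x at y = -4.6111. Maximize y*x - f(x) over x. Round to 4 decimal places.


f*(y) = sup_x {y*x - a*x^2 - b*x} = sup_x {(y-b)*x - a*x^2}
FOC: (y - b) - 2a*x = 0 => x* = (y - b)/(2a)
x* = (-4.6111 + 10)/(2*2) = 1.3472
f*(-4.6111) = (y-b)^2/(4a) = (-4.6111 + 10)^2/(4*2)
= 29.0402/8 = 3.63


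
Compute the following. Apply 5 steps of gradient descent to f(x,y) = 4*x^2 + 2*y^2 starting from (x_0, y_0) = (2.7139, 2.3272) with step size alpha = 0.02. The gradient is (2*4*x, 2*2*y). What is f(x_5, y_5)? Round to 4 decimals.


Gradient descent on f(x,y) = 4*x^2 + 2*y^2.
Starting point: (2.7139, 2.3272), alpha = 0.02
Step 1: grad_x = 2*4*2.7139 = 21.7112, grad_y = 2*2*2.3272 = 9.3088
  x_1 = 2.7139 - 0.02*21.7112 = 2.2797
  y_1 = 2.3272 - 0.02*9.3088 = 2.141
Step 2: grad_x = 2*4*2.2797 = 18.2374, grad_y = 2*2*2.141 = 8.5641
  x_2 = 2.2797 - 0.02*18.2374 = 1.9149
  y_2 = 2.141 - 0.02*8.5641 = 1.9697
Step 3: grad_x = 2*4*1.9149 = 15.3194, grad_y = 2*2*1.9697 = 7.879
  x_3 = 1.9149 - 0.02*15.3194 = 1.6085
  y_3 = 1.9697 - 0.02*7.879 = 1.8122
Step 4: grad_x = 2*4*1.6085 = 12.8683, grad_y = 2*2*1.8122 = 7.2487
  x_4 = 1.6085 - 0.02*12.8683 = 1.3512
  y_4 = 1.8122 - 0.02*7.2487 = 1.6672
Step 5: grad_x = 2*4*1.3512 = 10.8094, grad_y = 2*2*1.6672 = 6.6688
  x_5 = 1.3512 - 0.02*10.8094 = 1.135
  y_5 = 1.6672 - 0.02*6.6688 = 1.5338
f(1.135, 1.5338) = 4*1.135^2 + 2*1.5338^2 = 9.8579


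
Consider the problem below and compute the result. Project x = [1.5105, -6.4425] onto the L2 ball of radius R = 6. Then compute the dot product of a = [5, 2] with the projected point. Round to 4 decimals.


Step 1: Compute ||x|| (intermediates to 6 decimals).
||x|| = sqrt(1.5105^2 + (-6.4425)^2) = 6.617206
Step 2: Project.
Since ||x|| > R, scale = R/||x|| = 6/6.617206 = 0.906727, proj(x) = scale * x
proj(x) = [1.369611, -5.841589]
Step 3: Dot product.
a^T * proj(x) = 5*1.369611 + 2*(-5.841589) = -4.8351


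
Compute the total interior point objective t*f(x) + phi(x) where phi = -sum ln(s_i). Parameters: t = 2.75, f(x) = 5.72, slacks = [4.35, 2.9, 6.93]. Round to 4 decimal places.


Step 1: Compute log-barrier.
ln values: [1.4702, 1.0647, 1.9359]
phi = -(1.4702 + 1.0647 + 1.9359) = -4.4707
Step 2: Compute augmented objective.
t*f(x) = 2.75*5.72 = 15.73
Total = 15.73 - 4.4707 = 11.2593


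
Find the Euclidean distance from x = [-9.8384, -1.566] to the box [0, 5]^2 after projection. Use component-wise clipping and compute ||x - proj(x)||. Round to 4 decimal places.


Project each component onto [0, 5].
clip(-9.8384) = 0.0, clip(-1.566) = 0.0
Projection = [0.0, 0.0]
Squared diffs: [96.7941, 2.4524]
Distance = sqrt(99.2465) = 9.9623


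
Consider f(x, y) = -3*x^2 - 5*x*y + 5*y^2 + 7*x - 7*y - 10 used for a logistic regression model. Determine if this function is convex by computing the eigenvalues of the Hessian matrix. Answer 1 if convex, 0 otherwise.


The Hessian of f(x,y) = -3*x^2 - 5*x*y + 5*y^2 + 7*x - 7*y - 10 is:
H = [[-6, -5], [-5, 10]]
Trace = -6 + 10 = 4
Determinant = -6*10 - (-5)^2 = -85
Discriminant = (4)^2 - 4*-85 = 356.0
Eigenvalues: lambda_1 = -7.434, lambda_2 = 11.434
The function is not convex.

0


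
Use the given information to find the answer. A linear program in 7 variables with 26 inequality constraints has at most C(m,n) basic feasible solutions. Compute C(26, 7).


Each vertex corresponds to some choice of n active constraints out of m, so the number of vertices is at most C(m, n) = m! / (n!(m-n)!).
m = 26, n = 7
Numerator: 26 * 25 * 24 * 23 * 22 * 21 * 20
Denominator: 7! = 5040
C(26, 7) = 657800


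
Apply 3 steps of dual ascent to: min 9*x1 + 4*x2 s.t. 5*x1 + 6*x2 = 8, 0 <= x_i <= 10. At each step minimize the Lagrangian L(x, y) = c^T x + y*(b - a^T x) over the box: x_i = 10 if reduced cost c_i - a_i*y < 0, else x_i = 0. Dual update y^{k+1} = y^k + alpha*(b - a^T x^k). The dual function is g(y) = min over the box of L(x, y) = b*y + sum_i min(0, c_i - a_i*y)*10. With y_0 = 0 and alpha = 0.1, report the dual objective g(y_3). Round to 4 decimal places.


Dual ascent for LP: min 9*x1 + 4*x2, 5*x1 + 6*x2 = 8, 0 <= x_i <= 10
Step 1: y^k = 0.0, reduced costs: (9.0, 4.0)
  x^k = (0.0, 0.0), subgradient = b - a^T x = 8.0
  y^{k+1} = 0.0 + 0.1*8.0 = 0.8
Step 2: y^k = 0.8, reduced costs: (5.0, -0.8)
  x^k = (0.0, 10.0), subgradient = b - a^T x = -52.0
  y^{k+1} = 0.8 + 0.1*-52.0 = -4.4
Step 3: y^k = -4.4, reduced costs: (31.0, 30.4)
  x^k = (0.0, 0.0), subgradient = b - a^T x = 8.0
  y^{k+1} = -4.4 + 0.1*8.0 = -3.6
Dual objective at y_3 = -3.6: reduced costs (27.0, 25.6), box minimizer x = (0.0, 0.0)
g(y_3) = b*y + (c1 - a1*y)*x1 + (c2 - a2*y)*x2 = 8*(-3.6) + 27.0*0.0 + 25.6*0.0 = -28.8 + 0.0 + 0.0 = -28.8


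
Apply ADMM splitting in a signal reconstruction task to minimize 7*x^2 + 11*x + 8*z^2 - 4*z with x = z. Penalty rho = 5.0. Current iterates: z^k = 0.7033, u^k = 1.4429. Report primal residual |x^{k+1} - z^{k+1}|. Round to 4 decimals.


ADMM iteration with rho = 5.0, z^k = 0.7033, u^k = 1.4429
Step 1: x-update.
Minimize 7*x^2 + 11*x + (5.0/2)*(x - 0.7033 + 1.4429)^2
FOC: (2*7 + 5.0)*x = -11 + 5.0*(0.7033 - 1.4429)
x^{k+1} = -0.7736
Step 2: z-update.
Minimize 8*z^2 - 4*z + (5.0/2)*(-0.7736 - z + 1.4429)^2
FOC: (2*8 + 5.0)*z = 4 + 5.0*(-0.7736 + 1.4429)
z^{k+1} = 0.3498
Step 3: u-update.
u^{k+1} = 1.4429 - 0.7736 - 0.3498 = 0.3195
Step 4: Primal residual = |-0.7736 - 0.3498| = 1.1234


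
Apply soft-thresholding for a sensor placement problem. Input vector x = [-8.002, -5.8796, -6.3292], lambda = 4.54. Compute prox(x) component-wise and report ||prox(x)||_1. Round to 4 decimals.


Soft-thresholding with lambda = 4.54:
prox(-8.002) = sign(-8.002)*max(|-8.002| - 4.54, 0) = -3.462
prox(-5.8796) = sign(-5.8796)*max(|-5.8796| - 4.54, 0) = -1.3396
prox(-6.3292) = sign(-6.3292)*max(|-6.3292| - 4.54, 0) = -1.7892
prox(x) = [-3.462, -1.3396, -1.7892]
||prox(x)||_1 = 3.462 + 1.3396 + 1.7892 = 6.5908


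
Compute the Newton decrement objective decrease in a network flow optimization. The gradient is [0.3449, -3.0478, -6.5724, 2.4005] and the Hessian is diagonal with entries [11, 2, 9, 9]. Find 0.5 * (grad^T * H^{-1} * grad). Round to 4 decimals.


Step 1: H is diagonal, so H^(-1) * g = [0.0314, -1.5239, -0.7303, 0.2667].
Step 2: g^T H^(-1) g = sum_i g_i^2 / H_ii
  = (0.3449)^2/11 + (-3.0478)^2/2 + (-6.5724)^2/9 + (2.4005)^2/9
  = 0.0108 + 4.6445 + 4.7996 + 0.6403 = 10.0952
Step 3: Objective decrease = 0.5 * g^T H^(-1) g = 5.0476
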